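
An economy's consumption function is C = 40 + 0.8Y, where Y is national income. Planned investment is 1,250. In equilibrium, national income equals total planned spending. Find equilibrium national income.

Y = 6450

Y = C + I = 40 + 0.8Y + 1250
Y − 0.8Y = 1290
0.2Y = 1290, so Y = 1290/0.2 = 6450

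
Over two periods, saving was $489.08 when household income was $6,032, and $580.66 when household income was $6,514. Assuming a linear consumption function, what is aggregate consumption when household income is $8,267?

MPS = ΔS/ΔY = (580.66 − 489.08)/(6514 − 6032) = 91.58/482 = 0.19
MPC = 1 − MPS = 0.81
Autonomous saving = 489.08 − 0.19(6032) = -657, so a = 657
C = 657 + 0.81(8267) = 657 + 6696.27 = 7353.27

C = 7353.27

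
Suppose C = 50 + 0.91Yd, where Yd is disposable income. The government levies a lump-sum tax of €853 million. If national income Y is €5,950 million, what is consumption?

Yd = Y − T = 5950 − 853 = 5097
C = 50 + 0.91(5097) = 50 + 4638.27 = 4688.27

C = 4688.27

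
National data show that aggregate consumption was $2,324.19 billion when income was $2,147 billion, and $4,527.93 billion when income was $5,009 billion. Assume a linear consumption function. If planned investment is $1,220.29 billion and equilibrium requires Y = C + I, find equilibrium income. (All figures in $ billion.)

MPC = (4527.93 − 2324.19)/(5009 − 2147) = 2203.74/2862 = 0.77
a = 2324.19 − 0.77(2147) = 671
Equilibrium: Y = 671 + 0.77Y + 1220.29
0.23Y = 1891.29, so Y = 1891.29/0.23 = 8223

Y = 8223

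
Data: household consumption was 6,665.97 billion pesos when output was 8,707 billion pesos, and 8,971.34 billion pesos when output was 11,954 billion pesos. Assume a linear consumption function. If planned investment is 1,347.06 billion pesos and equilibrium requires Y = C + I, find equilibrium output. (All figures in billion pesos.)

MPC = (8971.34 − 6665.97)/(11954 − 8707) = 2305.37/3247 = 0.71
a = 6665.97 − 0.71(8707) = 484
Equilibrium: Y = 484 + 0.71Y + 1347.06
0.29Y = 1831.06, so Y = 1831.06/0.29 = 6314

Y = 6314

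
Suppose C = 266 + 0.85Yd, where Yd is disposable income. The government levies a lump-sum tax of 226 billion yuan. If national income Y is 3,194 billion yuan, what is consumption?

Yd = Y − T = 3194 − 226 = 2968
C = 266 + 0.85(2968) = 266 + 2522.8 = 2788.8

C = 2788.8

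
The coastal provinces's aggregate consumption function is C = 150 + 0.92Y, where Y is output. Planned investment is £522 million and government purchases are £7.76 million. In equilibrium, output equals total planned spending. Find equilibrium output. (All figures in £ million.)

Y = C + I + G = 150 + 0.92Y + 522 + 7.76
Y − 0.92Y = 679.76
0.08Y = 679.76, so Y = 679.76/0.08 = 8497

Y = 8497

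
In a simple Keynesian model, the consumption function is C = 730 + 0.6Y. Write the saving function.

S = -730 + 0.4Y

S = Y − C = Y − (730 + 0.6Y) = -730 + (1 − 0.6)Y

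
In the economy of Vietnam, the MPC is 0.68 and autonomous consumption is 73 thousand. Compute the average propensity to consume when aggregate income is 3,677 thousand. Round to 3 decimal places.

C = 73 + 0.68(3677) = 2573.36
APC = C/Y = 2573.36/3677 = 0.700

APC = 0.700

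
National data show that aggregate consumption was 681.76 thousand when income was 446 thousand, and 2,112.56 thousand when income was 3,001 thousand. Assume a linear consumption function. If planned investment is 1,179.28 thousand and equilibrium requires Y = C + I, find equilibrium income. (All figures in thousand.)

MPC = (2112.56 − 681.76)/(3001 − 446) = 1430.8/2555 = 0.56
a = 681.76 − 0.56(446) = 432
Equilibrium: Y = 432 + 0.56Y + 1179.28
0.44Y = 1611.28, so Y = 1611.28/0.44 = 3662

Y = 3662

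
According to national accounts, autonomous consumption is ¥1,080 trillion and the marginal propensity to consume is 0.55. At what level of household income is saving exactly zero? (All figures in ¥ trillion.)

At break-even, C = Y: 1080 + 0.55Y = Y
0.45Y = 1080, so Y = 1080/0.45 = 2400

Y = 2400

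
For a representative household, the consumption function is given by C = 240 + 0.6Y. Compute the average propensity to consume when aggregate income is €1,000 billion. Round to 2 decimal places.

C = 240 + 0.6(1000) = 840
APC = C/Y = 840/1000 = 0.84

APC = 0.84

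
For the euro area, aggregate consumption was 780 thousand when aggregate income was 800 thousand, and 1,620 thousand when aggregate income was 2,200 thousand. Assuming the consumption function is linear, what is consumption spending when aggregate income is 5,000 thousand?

MPC = (1620 − 780)/(2200 − 800) = 840/1400 = 0.6
a = 780 − 0.6(800) = 780 − 480 = 300
C = 300 + 0.6(5000) = 300 + 3000 = 3300

C = 3300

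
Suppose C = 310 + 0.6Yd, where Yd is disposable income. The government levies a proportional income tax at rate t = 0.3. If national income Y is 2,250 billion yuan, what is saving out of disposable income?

S = 320

Yd = (1 − 0.3)(2250) = 0.7(2250) = 1575
C = 310 + 0.6(1575) = 310 + 945 = 1255
S = Yd − C = 1575 − 1255 = 320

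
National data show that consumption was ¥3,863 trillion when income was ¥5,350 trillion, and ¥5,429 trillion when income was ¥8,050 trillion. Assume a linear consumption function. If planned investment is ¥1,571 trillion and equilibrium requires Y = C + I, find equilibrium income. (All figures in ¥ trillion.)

MPC = (5429 − 3863)/(8050 − 5350) = 1566/2700 = 0.58
a = 3863 − 0.58(5350) = 760
Equilibrium: Y = 760 + 0.58Y + 1571
0.42Y = 2331, so Y = 2331/0.42 = 5550

Y = 5550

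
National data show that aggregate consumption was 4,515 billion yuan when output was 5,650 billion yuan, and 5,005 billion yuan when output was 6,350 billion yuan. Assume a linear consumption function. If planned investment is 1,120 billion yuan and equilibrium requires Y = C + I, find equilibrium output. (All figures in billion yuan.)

Y = 5600

MPC = (5005 − 4515)/(6350 − 5650) = 490/700 = 0.7
a = 4515 − 0.7(5650) = 560
Equilibrium: Y = 560 + 0.7Y + 1120
0.3Y = 1680, so Y = 1680/0.3 = 5600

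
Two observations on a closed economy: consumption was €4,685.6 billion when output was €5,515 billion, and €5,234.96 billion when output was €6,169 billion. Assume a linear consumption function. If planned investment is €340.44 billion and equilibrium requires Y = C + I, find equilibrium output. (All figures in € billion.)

MPC = (5234.96 − 4685.6)/(6169 − 5515) = 549.36/654 = 0.84
a = 4685.6 − 0.84(5515) = 53
Equilibrium: Y = 53 + 0.84Y + 340.44
0.16Y = 393.44, so Y = 393.44/0.16 = 2459

Y = 2459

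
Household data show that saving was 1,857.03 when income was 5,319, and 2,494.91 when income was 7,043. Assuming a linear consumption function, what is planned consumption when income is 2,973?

C = 1983.99

MPS = ΔS/ΔY = (2494.91 − 1857.03)/(7043 − 5319) = 637.88/1724 = 0.37
MPC = 1 − MPS = 0.63
Autonomous saving = 1857.03 − 0.37(5319) = -111, so a = 111
C = 111 + 0.63(2973) = 111 + 1872.99 = 1983.99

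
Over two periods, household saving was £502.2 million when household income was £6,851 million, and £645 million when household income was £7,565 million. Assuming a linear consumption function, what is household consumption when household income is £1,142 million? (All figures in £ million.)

C = 1781.6

MPS = ΔS/ΔY = (645 − 502.2)/(7565 − 6851) = 142.8/714 = 0.2
MPC = 1 − MPS = 0.8
Autonomous saving = 502.2 − 0.2(6851) = -868, so a = 868
C = 868 + 0.8(1142) = 868 + 913.6 = 1781.6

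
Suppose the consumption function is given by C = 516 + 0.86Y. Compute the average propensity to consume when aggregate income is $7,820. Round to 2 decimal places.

C = 516 + 0.86(7820) = 7241.2
APC = C/Y = 7241.2/7820 = 0.93

APC = 0.93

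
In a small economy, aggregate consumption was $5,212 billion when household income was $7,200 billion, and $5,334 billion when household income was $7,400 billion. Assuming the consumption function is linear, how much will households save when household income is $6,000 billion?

S = 1520

MPC = (5334 − 5212)/(7400 − 7200) = 122/200 = 0.61
a = 5212 − 0.61(7200) = 5212 − 4392 = 820
C = 820 + 0.61(6000) = 4480
S = 6000 − 4480 = 1520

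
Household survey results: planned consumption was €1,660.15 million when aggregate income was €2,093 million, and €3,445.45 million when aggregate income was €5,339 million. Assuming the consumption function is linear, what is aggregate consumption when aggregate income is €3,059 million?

MPC = (3445.45 − 1660.15)/(5339 − 2093) = 1785.3/3246 = 0.55
a = 1660.15 − 0.55(2093) = 1660.15 − 1151.15 = 509
C = 509 + 0.55(3059) = 509 + 1682.45 = 2191.45

C = 2191.45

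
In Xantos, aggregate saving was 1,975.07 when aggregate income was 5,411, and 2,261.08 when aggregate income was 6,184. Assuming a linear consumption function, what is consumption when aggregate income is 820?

C = 543.6

MPS = ΔS/ΔY = (2261.08 − 1975.07)/(6184 − 5411) = 286.01/773 = 0.37
MPC = 1 − MPS = 0.63
Autonomous saving = 1975.07 − 0.37(5411) = -27, so a = 27
C = 27 + 0.63(820) = 27 + 516.6 = 543.6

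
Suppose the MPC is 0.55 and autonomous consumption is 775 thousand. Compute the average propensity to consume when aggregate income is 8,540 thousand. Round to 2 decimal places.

APC = 0.64

C = 775 + 0.55(8540) = 5472
APC = C/Y = 5472/8540 = 0.64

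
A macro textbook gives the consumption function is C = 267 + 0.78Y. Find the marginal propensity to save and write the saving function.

MPS = 0.22; S = -267 + 0.22Y

MPS = 1 − MPC = 1 − 0.78 = 0.22
S = Y − C = -267 + 0.22Y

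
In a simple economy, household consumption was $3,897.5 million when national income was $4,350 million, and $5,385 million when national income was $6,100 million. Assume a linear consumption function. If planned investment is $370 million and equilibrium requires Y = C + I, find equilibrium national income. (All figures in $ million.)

Y = 3800

MPC = (5385 − 3897.5)/(6100 − 4350) = 1487.5/1750 = 0.85
a = 3897.5 − 0.85(4350) = 200
Equilibrium: Y = 200 + 0.85Y + 370
0.15Y = 570, so Y = 570/0.15 = 3800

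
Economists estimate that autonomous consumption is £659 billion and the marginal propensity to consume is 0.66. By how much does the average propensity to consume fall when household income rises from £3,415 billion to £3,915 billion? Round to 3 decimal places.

At Y = 3415: C = 659 + 0.66(3415) = 2912.9, APC = 2912.9/3415 = 0.8530
At Y = 3915: C = 3242.9, APC = 3242.9/3915 = 0.8283
Fall in APC = 0.8530 − 0.8283 = 0.0247 ≈ 0.025

ΔAPC = 0.025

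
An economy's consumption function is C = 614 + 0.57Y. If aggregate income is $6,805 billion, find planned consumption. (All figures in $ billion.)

C = 614 + 0.57(6805) = 614 + 3878.85 = 4492.85

C = 4492.85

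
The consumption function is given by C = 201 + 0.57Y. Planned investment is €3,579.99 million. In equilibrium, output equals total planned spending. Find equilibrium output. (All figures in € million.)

Y = 8793

Y = C + I = 201 + 0.57Y + 3579.99
Y − 0.57Y = 3780.99
0.43Y = 3780.99, so Y = 3780.99/0.43 = 8793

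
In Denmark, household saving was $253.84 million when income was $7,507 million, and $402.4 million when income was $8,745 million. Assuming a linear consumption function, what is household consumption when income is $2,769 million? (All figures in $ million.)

C = 3083.72

MPS = ΔS/ΔY = (402.4 − 253.84)/(8745 − 7507) = 148.56/1238 = 0.12
MPC = 1 − MPS = 0.88
Autonomous saving = 253.84 − 0.12(7507) = -647, so a = 647
C = 647 + 0.88(2769) = 647 + 2436.72 = 3083.72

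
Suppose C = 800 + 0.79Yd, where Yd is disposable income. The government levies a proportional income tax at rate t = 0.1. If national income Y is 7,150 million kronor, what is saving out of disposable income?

S = 551.35

Yd = (1 − 0.1)(7150) = 0.9(7150) = 6435
C = 800 + 0.79(6435) = 800 + 5083.65 = 5883.65
S = Yd − C = 6435 − 5883.65 = 551.35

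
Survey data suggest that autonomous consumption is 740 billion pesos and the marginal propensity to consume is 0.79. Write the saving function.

S = Y − C = Y − (740 + 0.79Y) = -740 + (1 − 0.79)Y

S = -740 + 0.21Y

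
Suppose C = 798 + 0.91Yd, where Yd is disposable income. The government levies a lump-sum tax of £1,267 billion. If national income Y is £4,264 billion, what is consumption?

Yd = Y − T = 4264 − 1267 = 2997
C = 798 + 0.91(2997) = 798 + 2727.27 = 3525.27

C = 3525.27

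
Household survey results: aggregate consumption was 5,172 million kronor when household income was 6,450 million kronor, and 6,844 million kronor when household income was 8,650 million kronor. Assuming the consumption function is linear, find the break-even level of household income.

MPC = (6844 − 5172)/(8650 − 6450) = 1672/2200 = 0.76
a = 5172 − 0.76(6450) = 5172 − 4902 = 270
Break-even: Y = a/(1−MPC) = 270/0.24 = 1125

Y = 1125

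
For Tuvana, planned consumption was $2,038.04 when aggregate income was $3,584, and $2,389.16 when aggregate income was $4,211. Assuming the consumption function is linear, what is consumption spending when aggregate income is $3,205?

C = 1825.8

MPC = (2389.16 − 2038.04)/(4211 − 3584) = 351.12/627 = 0.56
a = 2038.04 − 0.56(3584) = 2038.04 − 2007.04 = 31
C = 31 + 0.56(3205) = 31 + 1794.8 = 1825.8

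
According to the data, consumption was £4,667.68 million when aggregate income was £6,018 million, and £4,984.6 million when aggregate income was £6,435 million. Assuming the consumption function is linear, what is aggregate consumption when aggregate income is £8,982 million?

C = 6920.32

MPC = (4984.6 − 4667.68)/(6435 − 6018) = 316.92/417 = 0.76
a = 4667.68 − 0.76(6018) = 4667.68 − 4573.68 = 94
C = 94 + 0.76(8982) = 94 + 6826.32 = 6920.32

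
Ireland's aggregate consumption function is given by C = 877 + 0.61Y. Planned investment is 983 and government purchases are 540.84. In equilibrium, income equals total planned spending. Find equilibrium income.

Y = 6156

Y = C + I + G = 877 + 0.61Y + 983 + 540.84
Y − 0.61Y = 2400.84
0.39Y = 2400.84, so Y = 2400.84/0.39 = 6156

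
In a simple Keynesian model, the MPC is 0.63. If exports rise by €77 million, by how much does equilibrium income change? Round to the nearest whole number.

The multiplier is 1/(1 − MPC) = 1/0.37.
ΔY = 77/0.37 = 208.11 ≈ 208

ΔY ≈ 208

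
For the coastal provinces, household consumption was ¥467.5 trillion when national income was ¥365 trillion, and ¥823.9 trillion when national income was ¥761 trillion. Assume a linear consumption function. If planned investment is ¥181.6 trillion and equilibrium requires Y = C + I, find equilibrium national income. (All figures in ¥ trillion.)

MPC = (823.9 − 467.5)/(761 − 365) = 356.4/396 = 0.9
a = 467.5 − 0.9(365) = 139
Equilibrium: Y = 139 + 0.9Y + 181.6
0.1Y = 320.6, so Y = 320.6/0.1 = 3206

Y = 3206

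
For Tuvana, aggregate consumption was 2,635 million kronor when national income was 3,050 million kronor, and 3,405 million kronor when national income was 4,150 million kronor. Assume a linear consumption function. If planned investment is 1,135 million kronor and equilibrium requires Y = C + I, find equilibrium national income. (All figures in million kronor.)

MPC = (3405 − 2635)/(4150 − 3050) = 770/1100 = 0.7
a = 2635 − 0.7(3050) = 500
Equilibrium: Y = 500 + 0.7Y + 1135
0.3Y = 1635, so Y = 1635/0.3 = 5450

Y = 5450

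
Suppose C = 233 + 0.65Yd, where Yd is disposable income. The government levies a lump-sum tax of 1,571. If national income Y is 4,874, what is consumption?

Yd = Y − T = 4874 − 1571 = 3303
C = 233 + 0.65(3303) = 233 + 2146.95 = 2379.95

C = 2379.95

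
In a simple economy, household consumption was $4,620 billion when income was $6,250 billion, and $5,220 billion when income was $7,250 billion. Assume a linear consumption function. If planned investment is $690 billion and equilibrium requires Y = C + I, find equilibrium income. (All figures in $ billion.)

Y = 3900

MPC = (5220 − 4620)/(7250 − 6250) = 600/1000 = 0.6
a = 4620 − 0.6(6250) = 870
Equilibrium: Y = 870 + 0.6Y + 690
0.4Y = 1560, so Y = 1560/0.4 = 3900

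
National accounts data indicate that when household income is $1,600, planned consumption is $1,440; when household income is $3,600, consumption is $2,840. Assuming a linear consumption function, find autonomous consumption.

a = 320

MPC = ΔC/ΔY = (2840 − 1440)/(3600 − 1600) = 1400/2000 = 0.7
a = C − MPC·Y = 1440 − 0.7(1600) = 1440 − 1120 = 320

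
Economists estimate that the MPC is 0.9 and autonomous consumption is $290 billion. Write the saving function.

S = Y − C = Y − (290 + 0.9Y) = -290 + (1 − 0.9)Y

S = -290 + 0.1Y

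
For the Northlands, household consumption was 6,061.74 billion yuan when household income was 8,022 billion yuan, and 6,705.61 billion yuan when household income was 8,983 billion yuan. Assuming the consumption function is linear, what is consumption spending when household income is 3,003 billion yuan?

MPC = (6705.61 − 6061.74)/(8983 − 8022) = 643.87/961 = 0.67
a = 6061.74 − 0.67(8022) = 6061.74 − 5374.74 = 687
C = 687 + 0.67(3003) = 687 + 2012.01 = 2699.01

C = 2699.01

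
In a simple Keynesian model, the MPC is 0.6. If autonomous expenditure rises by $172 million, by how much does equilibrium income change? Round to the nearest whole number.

The multiplier is 1/(1 − MPC) = 1/0.4.
ΔY = 172/0.4 = 430.00 ≈ 430

ΔY ≈ 430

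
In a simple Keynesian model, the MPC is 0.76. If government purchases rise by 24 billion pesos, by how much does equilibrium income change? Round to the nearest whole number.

ΔY ≈ 100

The multiplier is 1/(1 − MPC) = 1/0.24.
ΔY = 24/0.24 = 100.00 ≈ 100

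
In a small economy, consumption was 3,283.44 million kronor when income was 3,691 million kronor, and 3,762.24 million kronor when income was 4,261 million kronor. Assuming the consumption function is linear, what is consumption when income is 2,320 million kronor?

C = 2131.8

MPC = (3762.24 − 3283.44)/(4261 − 3691) = 478.8/570 = 0.84
a = 3283.44 − 0.84(3691) = 3283.44 − 3100.44 = 183
C = 183 + 0.84(2320) = 183 + 1948.8 = 2131.8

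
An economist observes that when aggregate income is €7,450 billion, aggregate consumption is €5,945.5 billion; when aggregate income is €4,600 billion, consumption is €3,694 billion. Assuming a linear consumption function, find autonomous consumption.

MPC = ΔC/ΔY = (5945.5 − 3694)/(7450 − 4600) = 2251.5/2850 = 0.79
a = C − MPC·Y = 3694 − 0.79(4600) = 3694 − 3634 = 60

a = 60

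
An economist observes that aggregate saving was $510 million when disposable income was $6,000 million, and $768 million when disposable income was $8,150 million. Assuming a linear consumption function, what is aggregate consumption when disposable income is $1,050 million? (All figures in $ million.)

C = 1134

MPS = ΔS/ΔY = (768 − 510)/(8150 − 6000) = 258/2150 = 0.12
MPC = 1 − MPS = 0.88
Autonomous saving = 510 − 0.12(6000) = -210, so a = 210
C = 210 + 0.88(1050) = 210 + 924 = 1134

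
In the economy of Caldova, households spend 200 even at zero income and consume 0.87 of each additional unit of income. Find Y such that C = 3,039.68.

Y = 3264

200 + 0.87Y = 3039.68
0.87Y = 2839.68, so Y = 2839.68/0.87 = 3264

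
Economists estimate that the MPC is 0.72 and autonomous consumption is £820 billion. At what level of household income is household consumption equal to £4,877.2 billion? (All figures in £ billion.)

820 + 0.72Y = 4877.2
0.72Y = 4057.2, so Y = 4057.2/0.72 = 5635

Y = 5635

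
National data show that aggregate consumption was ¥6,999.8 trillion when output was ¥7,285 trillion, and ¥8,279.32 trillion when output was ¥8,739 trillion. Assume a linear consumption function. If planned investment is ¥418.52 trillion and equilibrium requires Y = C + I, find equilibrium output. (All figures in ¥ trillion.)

MPC = (8279.32 − 6999.8)/(8739 − 7285) = 1279.52/1454 = 0.88
a = 6999.8 − 0.88(7285) = 589
Equilibrium: Y = 589 + 0.88Y + 418.52
0.12Y = 1007.52, so Y = 1007.52/0.12 = 8396

Y = 8396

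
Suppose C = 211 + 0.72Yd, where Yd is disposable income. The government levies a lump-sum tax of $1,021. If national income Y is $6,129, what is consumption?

C = 3888.76

Yd = Y − T = 6129 − 1021 = 5108
C = 211 + 0.72(5108) = 211 + 3677.76 = 3888.76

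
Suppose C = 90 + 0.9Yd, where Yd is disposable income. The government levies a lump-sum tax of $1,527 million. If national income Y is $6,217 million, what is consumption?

Yd = Y − T = 6217 − 1527 = 4690
C = 90 + 0.9(4690) = 90 + 4221 = 4311

C = 4311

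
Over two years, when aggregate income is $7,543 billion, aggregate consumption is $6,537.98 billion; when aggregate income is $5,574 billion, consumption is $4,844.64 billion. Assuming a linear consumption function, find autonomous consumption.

a = 51

MPC = ΔC/ΔY = (6537.98 − 4844.64)/(7543 − 5574) = 1693.34/1969 = 0.86
a = C − MPC·Y = 4844.64 − 0.86(5574) = 4844.64 − 4793.64 = 51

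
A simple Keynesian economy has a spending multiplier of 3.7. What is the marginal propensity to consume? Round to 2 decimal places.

k = 1/(1 − MPC), so 1 − MPC = 1/k = 1/3.7 = 0.2703
MPC = 1 − 0.2703 = 0.73

MPC = 0.73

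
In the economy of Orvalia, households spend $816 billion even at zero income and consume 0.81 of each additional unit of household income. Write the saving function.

S = -816 + 0.19Y

S = Y − C = Y − (816 + 0.81Y) = -816 + (1 − 0.81)Y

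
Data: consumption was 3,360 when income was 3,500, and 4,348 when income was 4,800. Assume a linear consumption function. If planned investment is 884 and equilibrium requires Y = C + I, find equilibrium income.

MPC = (4348 − 3360)/(4800 − 3500) = 988/1300 = 0.76
a = 3360 − 0.76(3500) = 700
Equilibrium: Y = 700 + 0.76Y + 884
0.24Y = 1584, so Y = 1584/0.24 = 6600

Y = 6600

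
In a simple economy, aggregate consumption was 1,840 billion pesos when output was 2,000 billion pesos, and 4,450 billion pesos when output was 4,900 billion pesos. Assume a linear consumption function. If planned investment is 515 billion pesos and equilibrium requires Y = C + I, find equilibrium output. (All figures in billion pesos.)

Y = 5550

MPC = (4450 − 1840)/(4900 − 2000) = 2610/2900 = 0.9
a = 1840 − 0.9(2000) = 40
Equilibrium: Y = 40 + 0.9Y + 515
0.1Y = 555, so Y = 555/0.1 = 5550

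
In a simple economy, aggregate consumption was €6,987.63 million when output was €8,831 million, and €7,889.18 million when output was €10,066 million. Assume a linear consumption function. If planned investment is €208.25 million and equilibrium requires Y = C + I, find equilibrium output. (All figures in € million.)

MPC = (7889.18 − 6987.63)/(10066 − 8831) = 901.55/1235 = 0.73
a = 6987.63 − 0.73(8831) = 541
Equilibrium: Y = 541 + 0.73Y + 208.25
0.27Y = 749.25, so Y = 749.25/0.27 = 2775

Y = 2775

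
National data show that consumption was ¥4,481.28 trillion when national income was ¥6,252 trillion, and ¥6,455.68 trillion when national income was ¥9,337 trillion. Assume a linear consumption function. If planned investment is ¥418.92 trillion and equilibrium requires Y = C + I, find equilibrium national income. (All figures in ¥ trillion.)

Y = 2497

MPC = (6455.68 − 4481.28)/(9337 − 6252) = 1974.4/3085 = 0.64
a = 4481.28 − 0.64(6252) = 480
Equilibrium: Y = 480 + 0.64Y + 418.92
0.36Y = 898.92, so Y = 898.92/0.36 = 2497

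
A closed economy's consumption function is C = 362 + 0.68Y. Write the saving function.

S = -362 + 0.32Y

S = Y − C = Y − (362 + 0.68Y) = -362 + (1 − 0.68)Y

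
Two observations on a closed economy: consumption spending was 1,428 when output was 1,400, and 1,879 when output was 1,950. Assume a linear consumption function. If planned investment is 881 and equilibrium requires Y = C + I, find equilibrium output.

Y = 6450

MPC = (1879 − 1428)/(1950 − 1400) = 451/550 = 0.82
a = 1428 − 0.82(1400) = 280
Equilibrium: Y = 280 + 0.82Y + 881
0.18Y = 1161, so Y = 1161/0.18 = 6450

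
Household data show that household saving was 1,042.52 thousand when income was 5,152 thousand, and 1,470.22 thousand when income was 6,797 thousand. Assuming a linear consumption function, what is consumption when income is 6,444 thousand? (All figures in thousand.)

MPS = ΔS/ΔY = (1470.22 − 1042.52)/(6797 − 5152) = 427.7/1645 = 0.26
MPC = 1 − MPS = 0.74
Autonomous saving = 1042.52 − 0.26(5152) = -297, so a = 297
C = 297 + 0.74(6444) = 297 + 4768.56 = 5065.56

C = 5065.56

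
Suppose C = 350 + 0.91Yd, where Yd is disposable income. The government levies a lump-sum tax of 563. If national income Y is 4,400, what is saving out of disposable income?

S = -4.67

Yd = Y − T = 4400 − 563 = 3837
C = 350 + 0.91(3837) = 350 + 3491.67 = 3841.67
S = Yd − C = 3837 − 3841.67 = -4.67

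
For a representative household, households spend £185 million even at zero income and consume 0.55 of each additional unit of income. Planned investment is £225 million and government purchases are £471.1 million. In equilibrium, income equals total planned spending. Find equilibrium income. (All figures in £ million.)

Y = 1958

Y = C + I + G = 185 + 0.55Y + 225 + 471.1
Y − 0.55Y = 881.1
0.45Y = 881.1, so Y = 881.1/0.45 = 1958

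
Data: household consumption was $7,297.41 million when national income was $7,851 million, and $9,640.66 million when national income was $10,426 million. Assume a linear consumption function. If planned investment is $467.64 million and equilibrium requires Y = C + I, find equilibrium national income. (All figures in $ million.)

MPC = (9640.66 − 7297.41)/(10426 − 7851) = 2343.25/2575 = 0.91
a = 7297.41 − 0.91(7851) = 153
Equilibrium: Y = 153 + 0.91Y + 467.64
0.09Y = 620.64, so Y = 620.64/0.09 = 6896

Y = 6896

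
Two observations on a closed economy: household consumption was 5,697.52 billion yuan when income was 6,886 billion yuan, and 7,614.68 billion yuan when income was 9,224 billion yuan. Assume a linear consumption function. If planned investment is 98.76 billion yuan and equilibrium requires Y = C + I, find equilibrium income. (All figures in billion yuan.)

Y = 832

MPC = (7614.68 − 5697.52)/(9224 − 6886) = 1917.16/2338 = 0.82
a = 5697.52 − 0.82(6886) = 51
Equilibrium: Y = 51 + 0.82Y + 98.76
0.18Y = 149.76, so Y = 149.76/0.18 = 832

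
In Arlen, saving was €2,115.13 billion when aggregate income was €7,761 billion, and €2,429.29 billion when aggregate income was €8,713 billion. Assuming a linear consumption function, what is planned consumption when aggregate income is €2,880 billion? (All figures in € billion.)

MPS = ΔS/ΔY = (2429.29 − 2115.13)/(8713 − 7761) = 314.16/952 = 0.33
MPC = 1 − MPS = 0.67
Autonomous saving = 2115.13 − 0.33(7761) = -446, so a = 446
C = 446 + 0.67(2880) = 446 + 1929.6 = 2375.6

C = 2375.6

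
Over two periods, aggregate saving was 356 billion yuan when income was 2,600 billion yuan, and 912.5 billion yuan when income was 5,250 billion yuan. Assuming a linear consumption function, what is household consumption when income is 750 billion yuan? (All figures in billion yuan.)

MPS = ΔS/ΔY = (912.5 − 356)/(5250 − 2600) = 556.5/2650 = 0.21
MPC = 1 − MPS = 0.79
Autonomous saving = 356 − 0.21(2600) = -190, so a = 190
C = 190 + 0.79(750) = 190 + 592.5 = 782.5

C = 782.5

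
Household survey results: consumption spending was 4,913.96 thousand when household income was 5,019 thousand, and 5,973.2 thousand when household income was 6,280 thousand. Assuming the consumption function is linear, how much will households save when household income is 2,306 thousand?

MPC = (5973.2 − 4913.96)/(6280 − 5019) = 1059.24/1261 = 0.84
a = 4913.96 − 0.84(5019) = 4913.96 − 4215.96 = 698
C = 698 + 0.84(2306) = 2635.04
S = 2306 − 2635.04 = -329.04

S = -329.04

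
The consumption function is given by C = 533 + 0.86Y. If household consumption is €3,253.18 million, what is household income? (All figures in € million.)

533 + 0.86Y = 3253.18
0.86Y = 2720.18, so Y = 2720.18/0.86 = 3163

Y = 3163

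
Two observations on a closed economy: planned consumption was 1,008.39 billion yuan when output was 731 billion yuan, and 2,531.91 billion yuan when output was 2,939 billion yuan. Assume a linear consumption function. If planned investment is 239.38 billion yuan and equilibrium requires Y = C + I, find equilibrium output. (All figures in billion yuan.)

Y = 2398

MPC = (2531.91 − 1008.39)/(2939 − 731) = 1523.52/2208 = 0.69
a = 1008.39 − 0.69(731) = 504
Equilibrium: Y = 504 + 0.69Y + 239.38
0.31Y = 743.38, so Y = 743.38/0.31 = 2398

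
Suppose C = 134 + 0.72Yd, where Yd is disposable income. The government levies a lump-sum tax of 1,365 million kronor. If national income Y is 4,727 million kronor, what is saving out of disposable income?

S = 807.36

Yd = Y − T = 4727 − 1365 = 3362
C = 134 + 0.72(3362) = 134 + 2420.64 = 2554.64
S = Yd − C = 3362 − 2554.64 = 807.36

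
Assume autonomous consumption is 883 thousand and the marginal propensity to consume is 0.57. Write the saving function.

S = Y − C = Y − (883 + 0.57Y) = -883 + (1 − 0.57)Y

S = -883 + 0.43Y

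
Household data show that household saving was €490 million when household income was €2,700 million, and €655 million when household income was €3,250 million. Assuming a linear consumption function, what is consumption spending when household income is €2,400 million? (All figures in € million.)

C = 2000

MPS = ΔS/ΔY = (655 − 490)/(3250 − 2700) = 165/550 = 0.3
MPC = 1 − MPS = 0.7
Autonomous saving = 490 − 0.3(2700) = -320, so a = 320
C = 320 + 0.7(2400) = 320 + 1680 = 2000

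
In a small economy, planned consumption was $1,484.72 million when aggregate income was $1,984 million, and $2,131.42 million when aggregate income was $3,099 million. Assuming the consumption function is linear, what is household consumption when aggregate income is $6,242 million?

C = 3954.36

MPC = (2131.42 − 1484.72)/(3099 − 1984) = 646.7/1115 = 0.58
a = 1484.72 − 0.58(1984) = 1484.72 − 1150.72 = 334
C = 334 + 0.58(6242) = 334 + 3620.36 = 3954.36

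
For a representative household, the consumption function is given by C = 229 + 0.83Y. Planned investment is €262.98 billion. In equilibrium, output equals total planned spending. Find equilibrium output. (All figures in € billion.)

Y = C + I = 229 + 0.83Y + 262.98
Y − 0.83Y = 491.98
0.17Y = 491.98, so Y = 491.98/0.17 = 2894

Y = 2894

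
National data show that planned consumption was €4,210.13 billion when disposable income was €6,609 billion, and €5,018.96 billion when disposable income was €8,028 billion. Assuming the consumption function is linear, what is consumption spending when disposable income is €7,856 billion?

C = 4920.92

MPC = (5018.96 − 4210.13)/(8028 − 6609) = 808.83/1419 = 0.57
a = 4210.13 − 0.57(6609) = 4210.13 − 3767.13 = 443
C = 443 + 0.57(7856) = 443 + 4477.92 = 4920.92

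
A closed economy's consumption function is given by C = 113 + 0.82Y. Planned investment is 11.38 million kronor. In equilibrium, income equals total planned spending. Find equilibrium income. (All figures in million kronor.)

Y = C + I = 113 + 0.82Y + 11.38
Y − 0.82Y = 124.38
0.18Y = 124.38, so Y = 124.38/0.18 = 691

Y = 691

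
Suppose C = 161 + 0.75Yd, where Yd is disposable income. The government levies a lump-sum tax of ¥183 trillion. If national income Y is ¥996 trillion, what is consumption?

Yd = Y − T = 996 − 183 = 813
C = 161 + 0.75(813) = 161 + 609.75 = 770.75

C = 770.75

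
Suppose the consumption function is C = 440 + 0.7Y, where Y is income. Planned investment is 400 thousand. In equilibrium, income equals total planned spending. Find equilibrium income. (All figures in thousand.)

Y = 2800

Y = C + I = 440 + 0.7Y + 400
Y − 0.7Y = 840
0.3Y = 840, so Y = 840/0.3 = 2800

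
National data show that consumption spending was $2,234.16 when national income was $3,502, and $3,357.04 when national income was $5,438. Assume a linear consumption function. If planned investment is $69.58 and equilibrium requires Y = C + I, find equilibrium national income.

Y = 649

MPC = (3357.04 − 2234.16)/(5438 − 3502) = 1122.88/1936 = 0.58
a = 2234.16 − 0.58(3502) = 203
Equilibrium: Y = 203 + 0.58Y + 69.58
0.42Y = 272.58, so Y = 272.58/0.42 = 649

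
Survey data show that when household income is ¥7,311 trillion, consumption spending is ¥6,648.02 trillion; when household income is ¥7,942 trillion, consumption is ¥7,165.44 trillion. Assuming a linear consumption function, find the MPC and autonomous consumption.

MPC = ΔC/ΔY = (7165.44 − 6648.02)/(7942 − 7311) = 517.42/631 = 0.82
a = C − MPC·Y = 6648.02 − 0.82(7311) = 6648.02 − 5995.02 = 653

MPC = 0.82; a = 653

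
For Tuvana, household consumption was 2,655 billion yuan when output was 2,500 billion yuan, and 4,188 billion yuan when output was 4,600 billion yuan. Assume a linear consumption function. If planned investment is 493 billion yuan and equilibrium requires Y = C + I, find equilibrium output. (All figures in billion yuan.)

Y = 4900

MPC = (4188 − 2655)/(4600 − 2500) = 1533/2100 = 0.73
a = 2655 − 0.73(2500) = 830
Equilibrium: Y = 830 + 0.73Y + 493
0.27Y = 1323, so Y = 1323/0.27 = 4900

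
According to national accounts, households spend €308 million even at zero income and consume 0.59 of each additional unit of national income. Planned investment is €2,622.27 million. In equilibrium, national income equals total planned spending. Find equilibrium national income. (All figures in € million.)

Y = C + I = 308 + 0.59Y + 2622.27
Y − 0.59Y = 2930.27
0.41Y = 2930.27, so Y = 2930.27/0.41 = 7147

Y = 7147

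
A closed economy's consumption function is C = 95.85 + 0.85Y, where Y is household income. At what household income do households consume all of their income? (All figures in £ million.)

At break-even, C = Y: 95.85 + 0.85Y = Y
0.15Y = 95.85, so Y = 95.85/0.15 = 639

Y = 639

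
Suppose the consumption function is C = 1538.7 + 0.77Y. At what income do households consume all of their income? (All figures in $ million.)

At break-even, C = Y: 1538.7 + 0.77Y = Y
0.23Y = 1538.7, so Y = 1538.7/0.23 = 6690

Y = 6690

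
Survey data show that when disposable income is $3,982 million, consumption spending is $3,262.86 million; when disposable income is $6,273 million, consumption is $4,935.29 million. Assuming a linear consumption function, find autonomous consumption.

MPC = ΔC/ΔY = (4935.29 − 3262.86)/(6273 − 3982) = 1672.43/2291 = 0.73
a = C − MPC·Y = 3262.86 − 0.73(3982) = 3262.86 − 2906.86 = 356

a = 356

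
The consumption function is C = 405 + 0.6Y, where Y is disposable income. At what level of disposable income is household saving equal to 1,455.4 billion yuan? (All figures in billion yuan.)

S = Y − C = -405 + 0.4Y
-405 + 0.4Y = 1455.4, so 0.4Y = 1860.4 and Y = 4651

Y = 4651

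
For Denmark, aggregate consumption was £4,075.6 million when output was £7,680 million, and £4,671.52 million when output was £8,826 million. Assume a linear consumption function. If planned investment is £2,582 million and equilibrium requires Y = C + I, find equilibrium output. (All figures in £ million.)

MPC = (4671.52 − 4075.6)/(8826 − 7680) = 595.92/1146 = 0.52
a = 4075.6 − 0.52(7680) = 82
Equilibrium: Y = 82 + 0.52Y + 2582
0.48Y = 2664, so Y = 2664/0.48 = 5550

Y = 5550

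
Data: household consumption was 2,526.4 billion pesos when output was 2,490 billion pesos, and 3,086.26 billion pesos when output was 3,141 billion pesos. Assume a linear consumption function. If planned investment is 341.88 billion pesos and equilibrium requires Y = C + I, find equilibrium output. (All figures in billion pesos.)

Y = 5192

MPC = (3086.26 − 2526.4)/(3141 − 2490) = 559.86/651 = 0.86
a = 2526.4 − 0.86(2490) = 385
Equilibrium: Y = 385 + 0.86Y + 341.88
0.14Y = 726.88, so Y = 726.88/0.14 = 5192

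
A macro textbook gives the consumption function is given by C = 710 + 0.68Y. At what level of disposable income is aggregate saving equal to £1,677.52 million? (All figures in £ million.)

Y = 7461

S = Y − C = -710 + 0.32Y
-710 + 0.32Y = 1677.52, so 0.32Y = 2387.52 and Y = 7461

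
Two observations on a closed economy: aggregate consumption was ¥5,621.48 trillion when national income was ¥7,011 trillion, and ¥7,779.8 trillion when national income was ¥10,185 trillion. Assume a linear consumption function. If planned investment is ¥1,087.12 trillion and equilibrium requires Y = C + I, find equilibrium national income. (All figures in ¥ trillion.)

MPC = (7779.8 − 5621.48)/(10185 − 7011) = 2158.32/3174 = 0.68
a = 5621.48 − 0.68(7011) = 854
Equilibrium: Y = 854 + 0.68Y + 1087.12
0.32Y = 1941.12, so Y = 1941.12/0.32 = 6066

Y = 6066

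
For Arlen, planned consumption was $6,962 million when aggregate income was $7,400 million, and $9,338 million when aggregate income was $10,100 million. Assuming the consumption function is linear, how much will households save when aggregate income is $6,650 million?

S = 348

MPC = (9338 − 6962)/(10100 − 7400) = 2376/2700 = 0.88
a = 6962 − 0.88(7400) = 6962 − 6512 = 450
C = 450 + 0.88(6650) = 6302
S = 6650 − 6302 = 348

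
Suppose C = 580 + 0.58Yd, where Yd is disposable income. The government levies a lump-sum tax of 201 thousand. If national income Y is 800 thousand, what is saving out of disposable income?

Yd = Y − T = 800 − 201 = 599
C = 580 + 0.58(599) = 580 + 347.42 = 927.42
S = Yd − C = 599 − 927.42 = -328.42

S = -328.42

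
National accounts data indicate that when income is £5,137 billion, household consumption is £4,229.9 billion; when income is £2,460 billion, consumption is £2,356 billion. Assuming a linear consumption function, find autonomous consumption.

MPC = ΔC/ΔY = (4229.9 − 2356)/(5137 − 2460) = 1873.9/2677 = 0.7
a = C − MPC·Y = 2356 − 0.7(2460) = 2356 − 1722 = 634

a = 634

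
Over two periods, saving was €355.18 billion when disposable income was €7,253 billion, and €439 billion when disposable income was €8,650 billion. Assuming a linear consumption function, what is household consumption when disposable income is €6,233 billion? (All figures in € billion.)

C = 5939.02

MPS = ΔS/ΔY = (439 − 355.18)/(8650 − 7253) = 83.82/1397 = 0.06
MPC = 1 − MPS = 0.94
Autonomous saving = 355.18 − 0.06(7253) = -80, so a = 80
C = 80 + 0.94(6233) = 80 + 5859.02 = 5939.02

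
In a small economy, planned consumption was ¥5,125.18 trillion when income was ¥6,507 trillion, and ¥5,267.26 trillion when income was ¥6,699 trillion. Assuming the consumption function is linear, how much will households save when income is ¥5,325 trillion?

S = 1074.5

MPC = (5267.26 − 5125.18)/(6699 − 6507) = 142.08/192 = 0.74
a = 5125.18 − 0.74(6507) = 5125.18 − 4815.18 = 310
C = 310 + 0.74(5325) = 4250.5
S = 5325 − 4250.5 = 1074.5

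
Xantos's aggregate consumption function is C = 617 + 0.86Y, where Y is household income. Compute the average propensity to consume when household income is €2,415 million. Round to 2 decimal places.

APC = 1.12

C = 617 + 0.86(2415) = 2693.9
APC = C/Y = 2693.9/2415 = 1.12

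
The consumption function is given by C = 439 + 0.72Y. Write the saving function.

S = -439 + 0.28Y

S = Y − C = Y − (439 + 0.72Y) = -439 + (1 − 0.72)Y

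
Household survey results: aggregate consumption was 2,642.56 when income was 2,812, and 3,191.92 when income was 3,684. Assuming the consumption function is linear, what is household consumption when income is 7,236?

MPC = (3191.92 − 2642.56)/(3684 − 2812) = 549.36/872 = 0.63
a = 2642.56 − 0.63(2812) = 2642.56 − 1771.56 = 871
C = 871 + 0.63(7236) = 871 + 4558.68 = 5429.68

C = 5429.68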